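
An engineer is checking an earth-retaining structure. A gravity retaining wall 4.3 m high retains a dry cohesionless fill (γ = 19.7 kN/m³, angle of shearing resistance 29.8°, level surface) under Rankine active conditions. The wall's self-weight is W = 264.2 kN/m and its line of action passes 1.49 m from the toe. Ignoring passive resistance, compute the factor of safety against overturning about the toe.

K_a = tan²(45° − 29.8°/2) = 0.3360.
P_a = ½K_aγH² = 0.5×0.3360×19.7×4.3² = 61.20 kN/m, acting at H/3 = 1.433 m above the base.
Overturning moment M_o = P_a × H/3 = 61.20 × 1.433 = 87.72.
Resisting moment M_r = W × 1.49 = 264.2 × 1.49 = 393.7.
FS_overturning = M_r/M_o = 393.7/87.72 = 4.488.

4.49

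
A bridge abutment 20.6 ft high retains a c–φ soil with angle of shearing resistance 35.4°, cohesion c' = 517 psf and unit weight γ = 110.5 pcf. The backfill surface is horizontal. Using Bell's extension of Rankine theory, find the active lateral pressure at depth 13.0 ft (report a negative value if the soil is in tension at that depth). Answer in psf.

-151 psf

K_a = (1 − sin φ)/(1 + sin φ) = 0.2664.
σ_a = K_a γ z − 2c√K_a = 0.2664×110.5×13.0 − 2×517×0.5161 = -151.0 psf.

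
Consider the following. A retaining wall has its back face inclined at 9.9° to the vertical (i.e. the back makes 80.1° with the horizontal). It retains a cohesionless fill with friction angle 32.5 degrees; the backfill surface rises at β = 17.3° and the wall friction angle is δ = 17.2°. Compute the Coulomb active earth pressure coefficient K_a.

0.453

K_a = sin²(α+φ) / [sin²α · sin(α−δ) · (1 + √{sin(φ+δ)sin(φ−β) / (sin(α−δ)sin(α+β))})²].
With α = 80.1°, φ = 32.5°, δ = 17.2°, β = 17.3°: K_a = 0.4529.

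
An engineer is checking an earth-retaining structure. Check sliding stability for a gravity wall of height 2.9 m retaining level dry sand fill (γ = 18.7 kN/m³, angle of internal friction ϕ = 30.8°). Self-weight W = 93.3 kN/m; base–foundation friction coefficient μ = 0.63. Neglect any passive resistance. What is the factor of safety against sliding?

2.32

K_a = tan²(45° − 30.8°/2) = 0.3227.
P_a = ½K_aγH² = 0.5×0.3227×18.7×2.9² = 25.38 kN/m, acting at H/3 = 0.9667 m above the base.
FS_sliding = μW / P_a = 0.63×93.3 / 25.38 = 2.316.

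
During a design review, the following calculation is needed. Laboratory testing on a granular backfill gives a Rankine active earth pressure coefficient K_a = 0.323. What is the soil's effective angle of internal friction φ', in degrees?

30.8°

K_a = tan²(45° − φ/2) ⇒ 45° − φ/2 = arctan(√0.323) = 29.61°.
φ = 2(45° − 29.61°) = 30.78°.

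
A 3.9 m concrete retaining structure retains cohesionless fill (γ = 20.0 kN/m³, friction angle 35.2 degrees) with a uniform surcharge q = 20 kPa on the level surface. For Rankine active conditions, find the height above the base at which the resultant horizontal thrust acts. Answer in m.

K_a = 0.2687.
Triangular part P₁ = ½K_aγH² = 40.87 at H/3 = 1.300 m; rectangular part P₂ = K_a q H = 20.96 at H/2 = 1.950 m.
ȳ = (P₁·1.300 + P₂·1.950)/(P₁+P₂) = 1.520 m.

1.52 m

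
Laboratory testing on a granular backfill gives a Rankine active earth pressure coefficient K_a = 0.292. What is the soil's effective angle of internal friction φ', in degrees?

33.2°

K_a = tan²(45° − φ/2) ⇒ 45° − φ/2 = arctan(√0.292) = 28.39°.
φ = 2(45° − 28.39°) = 33.23°.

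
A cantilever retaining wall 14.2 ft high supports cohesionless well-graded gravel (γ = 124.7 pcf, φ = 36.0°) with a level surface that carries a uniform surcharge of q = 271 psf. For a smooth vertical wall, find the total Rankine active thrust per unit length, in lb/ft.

K_a = tan²(45° − φ/2) = 0.2596.
Soil triangle: ½ K_a γ H² = 0.5×0.2596×124.7×14.2² = 3264 lb/ft.
Surcharge rectangle: K_a q H = 0.2596×271×14.2 = 999.1 lb/ft.
Total = 3264 + 999.1 = 4263 lb/ft.

4260 lb/ft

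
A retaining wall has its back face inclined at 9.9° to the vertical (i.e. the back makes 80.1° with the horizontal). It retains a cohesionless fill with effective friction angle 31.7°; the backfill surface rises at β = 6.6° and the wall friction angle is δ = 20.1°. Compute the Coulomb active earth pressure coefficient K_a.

K_a = sin²(α+φ) / [sin²α · sin(α−δ) · (1 + √{sin(φ+δ)sin(φ−β) / (sin(α−δ)sin(α+β))})²].
With α = 80.1°, φ = 31.7°, δ = 20.1°, β = 6.6°: K_a = 0.3904.

0.390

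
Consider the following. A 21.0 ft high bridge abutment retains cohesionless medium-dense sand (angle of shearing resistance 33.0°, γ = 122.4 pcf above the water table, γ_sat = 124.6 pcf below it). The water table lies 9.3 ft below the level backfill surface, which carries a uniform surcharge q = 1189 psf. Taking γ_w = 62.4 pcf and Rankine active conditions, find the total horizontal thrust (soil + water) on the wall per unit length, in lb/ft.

K_a = tan²(45° − φ/2) = 0.2948.
γ' = 124.6 − 62.4 = 62.20 pcf. h₂ = H − d_w = 11.7 ft.
σ'_h: at surface K_a·q = 350.5; at WT K_a(q+γd_w) = 686.1; at base K_a(q+γd_w+γ'h₂) = 900.6 psf.
P₁ = ½(350.5+686.1)×9.3 = 4820; P₂ = ½(686.1+900.6)×11.7 = 9282; P_w = ½γ_w h₂² = 4271.
Total = 4820+9282+4271 = 18370 lb/ft.

18400 lb/ft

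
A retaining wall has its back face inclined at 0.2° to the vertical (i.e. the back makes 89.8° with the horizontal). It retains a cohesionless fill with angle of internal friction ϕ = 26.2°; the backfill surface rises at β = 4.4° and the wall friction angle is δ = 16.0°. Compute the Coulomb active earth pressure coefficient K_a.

0.369

K_a = sin²(α+φ) / [sin²α · sin(α−δ) · (1 + √{sin(φ+δ)sin(φ−β) / (sin(α−δ)sin(α+β))})²].
With α = 89.8°, φ = 26.2°, δ = 16.0°, β = 4.4°: K_a = 0.3688.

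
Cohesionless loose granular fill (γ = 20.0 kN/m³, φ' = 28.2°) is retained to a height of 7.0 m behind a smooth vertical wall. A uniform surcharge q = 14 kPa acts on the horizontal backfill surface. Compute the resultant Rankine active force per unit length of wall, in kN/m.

211 kN/m

K_a = tan²(45° − φ/2) = 0.3582.
Soil triangle: ½ K_a γ H² = 0.5×0.3582×20.0×7.0² = 175.5 kN/m.
Surcharge rectangle: K_a q H = 0.3582×14×7.0 = 35.10 kN/m.
Total = 175.5 + 35.10 = 210.6 kN/m.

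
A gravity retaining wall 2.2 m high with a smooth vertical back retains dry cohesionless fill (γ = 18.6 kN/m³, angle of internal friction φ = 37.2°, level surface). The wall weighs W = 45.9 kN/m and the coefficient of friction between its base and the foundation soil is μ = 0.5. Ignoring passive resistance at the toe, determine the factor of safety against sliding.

2.07

K_a = tan²(45° − 37.2°/2) = 0.2464.
P_a = ½K_aγH² = 0.5×0.2464×18.6×2.2² = 11.09 kN/m, acting at H/3 = 0.7333 m above the base.
FS_sliding = μW / P_a = 0.5×45.9 / 11.09 = 2.069.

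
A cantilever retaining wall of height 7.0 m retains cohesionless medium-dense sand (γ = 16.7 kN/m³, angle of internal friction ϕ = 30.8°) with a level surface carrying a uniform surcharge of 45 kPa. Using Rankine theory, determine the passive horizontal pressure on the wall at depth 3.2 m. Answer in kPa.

K_p = (1 + sin φ)/(1 − sin φ) = 3.099.
σ_v = γz + q = 16.7 × 3.2 + 45 = 98.44 kPa.
σ_h = K_p σ_v = 3.099 × 98.44 = 305.0 kPa.

305 kPa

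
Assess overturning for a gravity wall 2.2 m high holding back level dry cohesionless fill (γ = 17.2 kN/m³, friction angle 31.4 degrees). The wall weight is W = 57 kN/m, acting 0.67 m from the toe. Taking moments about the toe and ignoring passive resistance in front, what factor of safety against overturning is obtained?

K_a = tan²(45° − 31.4°/2) = 0.3149.
P_a = ½K_aγH² = 0.5×0.3149×17.2×2.2² = 13.11 kN/m, acting at H/3 = 0.7333 m above the base.
Overturning moment M_o = P_a × H/3 = 13.11 × 0.7333 = 9.613.
Resisting moment M_r = W × 0.67 = 57 × 0.67 = 38.19.
FS_overturning = M_r/M_o = 38.19/9.613 = 3.973.

3.97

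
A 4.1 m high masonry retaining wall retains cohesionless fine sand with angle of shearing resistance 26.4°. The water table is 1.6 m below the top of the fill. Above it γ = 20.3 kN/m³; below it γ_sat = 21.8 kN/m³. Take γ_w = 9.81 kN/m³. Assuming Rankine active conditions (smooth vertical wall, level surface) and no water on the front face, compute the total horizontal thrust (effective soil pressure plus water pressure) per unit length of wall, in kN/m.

86.3 kN/m

K_a = tan²(45° − φ/2) = 0.3844.
γ' = 21.8 − 9.81 = 11.99 kN/m³. Depth below WT = 2.5 m.
σ'_h at WT = K_a γ d_w = 12.49 kPa; at base = 12.49 + K_a γ' × 2.5 = 24.01 kPa.
P₁ (0–1.6 m) = ½×12.49×1.6 = 9.989. P₂ (1.6–4.1 m) = ½(12.49+24.01)×2.5 = 45.62.
P_w = ½ γ_w h₂² = 0.5×9.81×2.5² = 30.66. Total = 9.989+45.62+30.66 = 86.27 kN/m.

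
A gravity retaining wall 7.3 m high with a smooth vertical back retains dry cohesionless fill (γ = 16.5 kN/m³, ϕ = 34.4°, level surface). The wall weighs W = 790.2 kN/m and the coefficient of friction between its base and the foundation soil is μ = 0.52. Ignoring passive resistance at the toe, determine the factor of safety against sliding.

K_a = tan²(45° − 34.4°/2) = 0.2780.
P_a = ½K_aγH² = 0.5×0.2780×16.5×7.3² = 122.2 kN/m, acting at H/3 = 2.433 m above the base.
FS_sliding = μW / P_a = 0.52×790.2 / 122.2 = 3.362.

3.36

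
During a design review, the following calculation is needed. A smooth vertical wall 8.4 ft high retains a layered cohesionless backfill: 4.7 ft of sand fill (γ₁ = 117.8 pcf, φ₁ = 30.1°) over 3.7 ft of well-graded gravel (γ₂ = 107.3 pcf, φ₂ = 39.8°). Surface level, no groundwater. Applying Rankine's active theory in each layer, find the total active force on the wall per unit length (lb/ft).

1040 lb/ft

K_a1 = tan²(45°−30.1°/2) = 0.3320; K_a2 = tan²(45°−39.8°/2) = 0.2194.
Layer 1: σ at base = K_a1 γ₁ h₁ = 183.8 psf; P₁ = ½×183.8×4.7 = 432.0.
Layer 2: σ_v at top = γ₁h₁ = 553.7; σ_h top = K_a2×553.7 = 121.5; σ_h base = K_a2×(553.7+107.3×3.7) = 208.6.
P₂ = ½(121.5+208.6)×3.7 = 610.7. Total P_a = 432.0+610.7 = 1043 lb/ft.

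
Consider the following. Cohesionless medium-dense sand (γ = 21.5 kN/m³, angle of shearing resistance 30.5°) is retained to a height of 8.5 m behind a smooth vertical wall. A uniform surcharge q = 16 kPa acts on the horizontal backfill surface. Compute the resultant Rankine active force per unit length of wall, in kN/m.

298 kN/m

K_a = tan²(45° − φ/2) = 0.3267.
Soil triangle: ½ K_a γ H² = 0.5×0.3267×21.5×8.5² = 253.7 kN/m.
Surcharge rectangle: K_a q H = 0.3267×16×8.5 = 44.43 kN/m.
Total = 253.7 + 44.43 = 298.1 kN/m.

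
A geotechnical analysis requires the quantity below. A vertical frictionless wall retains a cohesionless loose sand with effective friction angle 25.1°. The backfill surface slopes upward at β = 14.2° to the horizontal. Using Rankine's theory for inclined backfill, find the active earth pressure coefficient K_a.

K_a = cos β · (cos β − √(cos²β − cos²φ)) / (cos β + √(cos²β − cos²φ)).
cos β = 0.9694, cos φ = 0.9056, √(cos²β − cos²φ) = 0.3461.
K_a = 0.9694 × (0.9694 − 0.3461)/(0.9694 + 0.3461) = 0.4594.

0.459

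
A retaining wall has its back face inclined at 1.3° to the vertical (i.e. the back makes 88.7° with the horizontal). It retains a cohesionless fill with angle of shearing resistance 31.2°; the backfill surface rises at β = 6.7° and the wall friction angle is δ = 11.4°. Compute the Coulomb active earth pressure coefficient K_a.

K_a = sin²(α+φ) / [sin²α · sin(α−δ) · (1 + √{sin(φ+δ)sin(φ−β) / (sin(α−δ)sin(α+β))})²].
With α = 88.7°, φ = 31.2°, δ = 11.4°, β = 6.7°: K_a = 0.3260.

0.326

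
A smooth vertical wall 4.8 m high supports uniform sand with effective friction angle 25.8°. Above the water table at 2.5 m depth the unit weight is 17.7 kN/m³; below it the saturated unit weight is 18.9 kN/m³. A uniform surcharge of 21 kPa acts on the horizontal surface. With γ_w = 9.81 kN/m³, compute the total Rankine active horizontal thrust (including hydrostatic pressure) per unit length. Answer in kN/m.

K_a = tan²(45° − φ/2) = 0.3935.
γ' = 18.9 − 9.81 = 9.090 kN/m³. h₂ = H − d_w = 2.3 m.
σ'_h: at surface K_a·q = 8.264; at WT K_a(q+γd_w) = 25.68; at base K_a(q+γd_w+γ'h₂) = 33.90 kPa.
P₁ = ½(8.264+25.68)×2.5 = 42.42; P₂ = ½(25.68+33.90)×2.3 = 68.52; P_w = ½γ_w h₂² = 25.95.
Total = 42.42+68.52+25.95 = 136.9 kN/m.

137 kN/m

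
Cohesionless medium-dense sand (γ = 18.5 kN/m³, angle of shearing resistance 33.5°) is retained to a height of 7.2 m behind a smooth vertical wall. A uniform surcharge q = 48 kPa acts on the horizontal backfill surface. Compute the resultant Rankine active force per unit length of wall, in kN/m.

K_a = tan²(45° − φ/2) = 0.2887.
Soil triangle: ½ K_a γ H² = 0.5×0.2887×18.5×7.2² = 138.4 kN/m.
Surcharge rectangle: K_a q H = 0.2887×48×7.2 = 99.78 kN/m.
Total = 138.4 + 99.78 = 238.2 kN/m.

238 kN/m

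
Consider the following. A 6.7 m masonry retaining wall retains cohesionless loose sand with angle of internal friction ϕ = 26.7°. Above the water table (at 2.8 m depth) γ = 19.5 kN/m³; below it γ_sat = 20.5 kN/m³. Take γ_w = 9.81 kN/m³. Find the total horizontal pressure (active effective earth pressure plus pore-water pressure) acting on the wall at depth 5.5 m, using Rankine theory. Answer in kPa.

58.2 kPa

K_a = (1 − sin φ)/(1 + sin φ) = 0.3800.
γ' = 20.5 − 9.81 = 10.69 kN/m³.
Effective vertical stress at 5.5 m: σ'_v = 19.5×2.8 + 10.69×2.70 = 83.46 kPa.
σ'_h = K_a σ'_v = 0.3800 × 83.46 = 31.71 kPa; u = γ_w × 2.70 = 26.49 kPa.
Total σ_h = 31.71 + 26.49 = 58.20 kPa.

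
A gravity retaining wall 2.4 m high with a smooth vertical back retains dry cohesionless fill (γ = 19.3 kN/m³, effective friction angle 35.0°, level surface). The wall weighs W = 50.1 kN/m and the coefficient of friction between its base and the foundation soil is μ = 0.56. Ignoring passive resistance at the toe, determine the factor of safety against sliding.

K_a = tan²(45° − 35.0°/2) = 0.2710.
P_a = ½K_aγH² = 0.5×0.2710×19.3×2.4² = 15.06 kN/m, acting at H/3 = 0.8000 m above the base.
FS_sliding = μW / P_a = 0.56×50.1 / 15.06 = 1.863.

1.86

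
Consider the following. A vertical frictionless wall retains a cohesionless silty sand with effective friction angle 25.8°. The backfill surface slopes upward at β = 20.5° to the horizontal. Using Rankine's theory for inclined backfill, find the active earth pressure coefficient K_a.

0.532

K_a = cos β · (cos β − √(cos²β − cos²φ)) / (cos β + √(cos²β − cos²φ)).
cos β = 0.9367, cos φ = 0.9003, √(cos²β − cos²φ) = 0.2584.
K_a = 0.9367 × (0.9367 − 0.2584)/(0.9367 + 0.2584) = 0.5316.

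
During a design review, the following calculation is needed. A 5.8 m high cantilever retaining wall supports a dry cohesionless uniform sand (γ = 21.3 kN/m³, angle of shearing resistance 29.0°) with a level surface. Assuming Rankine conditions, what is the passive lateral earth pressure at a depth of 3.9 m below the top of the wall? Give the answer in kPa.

239 kPa

K_p = (1 + sin φ)/(1 − sin φ) = 2.882.
σ_h = K_p γ z = 2.882 × 21.3 × 3.9 = 239.4 kPa.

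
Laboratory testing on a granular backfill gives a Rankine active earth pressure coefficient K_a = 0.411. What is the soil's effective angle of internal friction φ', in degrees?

K_a = tan²(45° − φ/2) ⇒ 45° − φ/2 = arctan(√0.411) = 32.66°.
φ = 2(45° − 32.66°) = 24.67°.

24.7°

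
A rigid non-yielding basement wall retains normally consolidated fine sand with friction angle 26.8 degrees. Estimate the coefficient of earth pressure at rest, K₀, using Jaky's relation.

K₀ = 1 − sin φ' = 1 − sin 26.8° = 0.5491.

0.549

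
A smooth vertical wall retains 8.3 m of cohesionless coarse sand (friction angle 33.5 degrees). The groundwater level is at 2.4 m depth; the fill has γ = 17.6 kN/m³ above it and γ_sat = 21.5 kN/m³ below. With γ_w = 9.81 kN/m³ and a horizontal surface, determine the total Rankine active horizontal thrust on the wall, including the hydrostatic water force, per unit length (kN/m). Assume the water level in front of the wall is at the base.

K_a = tan²(45° − φ/2) = 0.2887.
γ' = 21.5 − 9.81 = 11.69 kN/m³. Depth below WT = 5.9 m.
σ'_h at WT = K_a γ d_w = 12.20 kPa; at base = 12.20 + K_a γ' × 5.9 = 32.11 kPa.
P₁ (0–2.4 m) = ½×12.20×2.4 = 14.63. P₂ (2.4–8.3 m) = ½(12.20+32.11)×5.9 = 130.7.
P_w = ½ γ_w h₂² = 0.5×9.81×5.9² = 170.7. Total = 14.63+130.7+170.7 = 316.1 kN/m.

316 kN/m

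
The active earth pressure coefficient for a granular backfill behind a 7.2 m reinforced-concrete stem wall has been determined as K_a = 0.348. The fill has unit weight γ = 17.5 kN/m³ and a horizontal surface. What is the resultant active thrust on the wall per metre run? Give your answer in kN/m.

P = ½ K_a γ H² = 0.5 × 0.348 × 17.5 × 7.2² = 157.9 kN/m.

158 kN/m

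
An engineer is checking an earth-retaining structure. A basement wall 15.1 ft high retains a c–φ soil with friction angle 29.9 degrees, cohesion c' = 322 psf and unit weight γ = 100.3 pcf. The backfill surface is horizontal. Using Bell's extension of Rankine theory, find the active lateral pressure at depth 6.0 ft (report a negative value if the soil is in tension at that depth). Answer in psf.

-171 psf

K_a = (1 − sin φ)/(1 + sin φ) = 0.3347.
σ_a = K_a γ z − 2c√K_a = 0.3347×100.3×6.0 − 2×322×0.5785 = -171.2 psf.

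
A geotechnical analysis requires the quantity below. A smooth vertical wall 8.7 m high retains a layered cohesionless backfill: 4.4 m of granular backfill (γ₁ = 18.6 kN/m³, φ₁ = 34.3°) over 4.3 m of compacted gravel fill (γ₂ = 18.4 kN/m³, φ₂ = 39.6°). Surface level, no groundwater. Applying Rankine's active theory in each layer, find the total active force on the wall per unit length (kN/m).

166 kN/m

K_a1 = tan²(45°−34.3°/2) = 0.2792; K_a2 = tan²(45°−39.6°/2) = 0.2214.
Layer 1: σ at base = K_a1 γ₁ h₁ = 22.85 kPa; P₁ = ½×22.85×4.4 = 50.26.
Layer 2: σ_v at top = γ₁h₁ = 81.84; σ_h top = K_a2×81.84 = 18.12; σ_h base = K_a2×(81.84+18.4×4.3) = 35.64.
P₂ = ½(18.12+35.64)×4.3 = 115.6. Total P_a = 50.26+115.6 = 165.9 kN/m.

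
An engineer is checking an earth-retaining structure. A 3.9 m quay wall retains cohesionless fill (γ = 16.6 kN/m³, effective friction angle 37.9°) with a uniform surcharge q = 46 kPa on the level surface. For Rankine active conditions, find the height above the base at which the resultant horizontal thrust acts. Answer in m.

K_a = 0.2389.
Triangular part P₁ = ½K_aγH² = 30.16 at H/3 = 1.300 m; rectangular part P₂ = K_a q H = 42.87 at H/2 = 1.950 m.
ȳ = (P₁·1.300 + P₂·1.950)/(P₁+P₂) = 1.682 m.

1.68 m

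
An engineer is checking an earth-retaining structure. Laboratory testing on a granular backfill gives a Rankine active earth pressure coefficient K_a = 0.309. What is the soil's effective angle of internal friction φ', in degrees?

31.9°

K_a = tan²(45° − φ/2) ⇒ 45° − φ/2 = arctan(√0.309) = 29.07°.
φ = 2(45° − 29.07°) = 31.86°.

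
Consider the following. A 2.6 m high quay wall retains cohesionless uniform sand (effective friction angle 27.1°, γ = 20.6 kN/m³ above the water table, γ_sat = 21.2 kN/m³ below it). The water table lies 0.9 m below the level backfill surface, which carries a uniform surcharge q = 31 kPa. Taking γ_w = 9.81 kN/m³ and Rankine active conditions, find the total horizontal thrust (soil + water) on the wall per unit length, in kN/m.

K_a = tan²(45° − φ/2) = 0.3741.
γ' = 21.2 − 9.81 = 11.39 kN/m³. h₂ = H − d_w = 1.7 m.
σ'_h: at surface K_a·q = 11.60; at WT K_a(q+γd_w) = 18.53; at base K_a(q+γd_w+γ'h₂) = 25.77 kPa.
P₁ = ½(11.60+18.53)×0.9 = 13.56; P₂ = ½(18.53+25.77)×1.7 = 37.66; P_w = ½γ_w h₂² = 14.18.
Total = 13.56+37.66+14.18 = 65.39 kN/m.

65.4 kN/m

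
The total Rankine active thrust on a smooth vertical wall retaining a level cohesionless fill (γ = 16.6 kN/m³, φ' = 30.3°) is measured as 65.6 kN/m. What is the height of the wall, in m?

K_a = 0.3293. P_a = ½ K_a γ H² ⇒ H = √(2P_a/(K_a γ)).
H = √(2×65.6/(0.3293×16.6)) = 4.899 m.

4.90 m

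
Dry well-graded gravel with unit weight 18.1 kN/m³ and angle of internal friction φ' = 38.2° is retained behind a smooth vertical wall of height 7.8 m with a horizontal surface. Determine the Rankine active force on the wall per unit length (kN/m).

130 kN/m

K_a = tan²(45° − φ/2) = 0.2358.
P_a = ½ K_a γ H² = 0.5 × 0.2358 × 18.1 × 7.8² = 129.8 kN/m.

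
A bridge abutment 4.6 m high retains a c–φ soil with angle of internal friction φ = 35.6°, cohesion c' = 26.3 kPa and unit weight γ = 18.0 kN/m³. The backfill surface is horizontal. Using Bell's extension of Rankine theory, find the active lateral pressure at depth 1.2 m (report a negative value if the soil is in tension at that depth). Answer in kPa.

K_a = (1 − sin φ)/(1 + sin φ) = 0.2641.
σ_a = K_a γ z − 2c√K_a = 0.2641×18.0×1.2 − 2×26.3×0.5139 = -21.33 kPa.

-21.3 kPa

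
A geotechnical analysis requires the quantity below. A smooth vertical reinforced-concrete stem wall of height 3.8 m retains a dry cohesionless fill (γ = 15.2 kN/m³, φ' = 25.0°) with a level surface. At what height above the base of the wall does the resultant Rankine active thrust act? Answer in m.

1.27 m

K_a = 0.4059.
The pressure distribution is triangular, so the resultant acts at H/3 above the base = 3.8/3 = 1.267 m.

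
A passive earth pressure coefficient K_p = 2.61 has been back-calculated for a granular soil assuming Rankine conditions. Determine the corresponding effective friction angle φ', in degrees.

26.5°

K_p = (1+sin φ)/(1−sin φ) ⇒ sin φ = (K_p − 1)/(K_p + 1) = 0.4460.
φ = arcsin(0.4460) = 26.49°.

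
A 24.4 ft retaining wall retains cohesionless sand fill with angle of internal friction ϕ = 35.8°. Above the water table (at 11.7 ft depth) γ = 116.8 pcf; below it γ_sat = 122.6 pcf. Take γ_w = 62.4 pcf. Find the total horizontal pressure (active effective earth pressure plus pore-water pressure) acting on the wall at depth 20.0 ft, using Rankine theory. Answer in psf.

K_a = (1 − sin φ)/(1 + sin φ) = 0.2619.
γ' = 122.6 − 62.4 = 60.20 pcf.
Effective vertical stress at 20.0 ft: σ'_v = 116.8×11.7 + 60.20×8.30 = 1866 psf.
σ'_h = K_a σ'_v = 0.2619 × 1866 = 488.7 psf; u = γ_w × 8.30 = 517.9 psf.
Total σ_h = 488.7 + 517.9 = 1007 psf.

1010 psf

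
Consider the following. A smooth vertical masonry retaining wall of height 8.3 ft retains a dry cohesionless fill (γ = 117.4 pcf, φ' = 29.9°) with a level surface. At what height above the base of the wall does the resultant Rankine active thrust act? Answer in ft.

K_a = 0.3347.
The pressure distribution is triangular, so the resultant acts at H/3 above the base = 8.3/3 = 2.767 ft.

2.77 ft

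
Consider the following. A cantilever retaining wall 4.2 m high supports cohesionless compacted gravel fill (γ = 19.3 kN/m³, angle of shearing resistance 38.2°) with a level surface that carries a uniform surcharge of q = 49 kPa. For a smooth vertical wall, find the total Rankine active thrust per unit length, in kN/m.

88.7 kN/m

K_a = tan²(45° − φ/2) = 0.2358.
Soil triangle: ½ K_a γ H² = 0.5×0.2358×19.3×4.2² = 40.14 kN/m.
Surcharge rectangle: K_a q H = 0.2358×49×4.2 = 48.52 kN/m.
Total = 40.14 + 48.52 = 88.66 kN/m.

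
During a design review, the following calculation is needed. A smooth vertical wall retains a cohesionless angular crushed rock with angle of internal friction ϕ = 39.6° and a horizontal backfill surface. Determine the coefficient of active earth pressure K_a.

K_a = tan²(45° − φ/2) = tan²(25.20°) = 0.2214.

0.221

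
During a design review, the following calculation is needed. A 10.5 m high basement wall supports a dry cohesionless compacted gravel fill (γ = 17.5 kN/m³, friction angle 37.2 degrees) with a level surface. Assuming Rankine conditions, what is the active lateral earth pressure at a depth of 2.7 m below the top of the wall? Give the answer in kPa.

11.6 kPa

K_a = (1 − sin φ)/(1 + sin φ) = 0.2464.
σ_h = K_a γ z = 0.2464 × 17.5 × 2.7 = 11.64 kPa.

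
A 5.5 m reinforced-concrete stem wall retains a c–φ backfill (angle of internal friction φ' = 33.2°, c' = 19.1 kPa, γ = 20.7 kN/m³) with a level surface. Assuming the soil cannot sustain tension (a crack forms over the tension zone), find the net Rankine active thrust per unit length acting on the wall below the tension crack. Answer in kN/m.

13.2 kN/m

K_a = 0.2924; √K_a = 0.5407.
Tension-crack depth z_c = 2c/(γ√K_a) = 2×19.1/(20.7×0.5407) = 3.413 m.
σ_a at base = K_a γ H − 2c√K_a = 0.2924×20.7×5.5 − 2×19.1×0.5407 = 12.63 kPa.
P_a = ½ × 12.63 × (H − z_c) = 0.5×12.63×2.087 = 13.18 kN/m.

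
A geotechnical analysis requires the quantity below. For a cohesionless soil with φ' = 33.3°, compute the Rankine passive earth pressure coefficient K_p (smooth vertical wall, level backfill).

3.43

K_p = (1 + sin φ)/(1 − sin φ) = tan²(45° + 33.3°/2) = 3.435.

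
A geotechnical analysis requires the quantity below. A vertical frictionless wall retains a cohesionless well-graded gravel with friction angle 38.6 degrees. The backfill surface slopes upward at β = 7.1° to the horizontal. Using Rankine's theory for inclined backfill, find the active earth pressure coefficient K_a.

K_a = cos β · (cos β − √(cos²β − cos²φ)) / (cos β + √(cos²β − cos²φ)).
cos β = 0.9923, cos φ = 0.7815, √(cos²β − cos²φ) = 0.6115.
K_a = 0.9923 × (0.9923 − 0.6115)/(0.9923 + 0.6115) = 0.2356.

0.236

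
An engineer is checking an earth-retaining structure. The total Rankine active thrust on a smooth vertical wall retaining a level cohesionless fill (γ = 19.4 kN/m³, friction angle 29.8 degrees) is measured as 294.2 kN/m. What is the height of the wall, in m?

K_a = 0.3360. P_a = ½ K_a γ H² ⇒ H = √(2P_a/(K_a γ)).
H = √(2×294.2/(0.3360×19.4)) = 9.501 m.

9.50 m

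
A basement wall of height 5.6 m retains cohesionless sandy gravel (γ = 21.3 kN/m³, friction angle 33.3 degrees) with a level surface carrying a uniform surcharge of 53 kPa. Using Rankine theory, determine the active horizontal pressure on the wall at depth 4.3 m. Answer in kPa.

K_a = (1 − sin φ)/(1 + sin φ) = 0.2911.
σ_v = γz + q = 21.3 × 4.3 + 53 = 144.6 kPa.
σ_h = K_a σ_v = 0.2911 × 144.6 = 42.10 kPa.

42.1 kPa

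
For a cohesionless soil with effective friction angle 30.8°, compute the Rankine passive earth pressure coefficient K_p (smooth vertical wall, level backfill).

3.10

K_p = (1 + sin φ)/(1 − sin φ) = tan²(45° + 30.8°/2) = 3.099.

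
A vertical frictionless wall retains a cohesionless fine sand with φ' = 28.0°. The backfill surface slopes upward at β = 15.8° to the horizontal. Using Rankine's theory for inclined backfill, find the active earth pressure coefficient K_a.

0.415

K_a = cos β · (cos β − √(cos²β − cos²φ)) / (cos β + √(cos²β − cos²φ)).
cos β = 0.9622, cos φ = 0.8829, √(cos²β − cos²φ) = 0.3824.
K_a = 0.9622 × (0.9622 − 0.3824)/(0.9622 + 0.3824) = 0.4149.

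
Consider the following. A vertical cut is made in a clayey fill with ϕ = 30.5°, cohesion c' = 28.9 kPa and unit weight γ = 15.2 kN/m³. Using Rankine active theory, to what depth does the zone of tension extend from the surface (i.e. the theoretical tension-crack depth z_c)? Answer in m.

K_a = tan²(45° − 30.5°/2) = 0.3267; √K_a = 0.5715.
The active pressure is zero where K_a γ z = 2c√K_a, so z_c = 2c/(γ√K_a) = 2×28.9/(15.2×0.5715) = 6.653 m.

6.65 m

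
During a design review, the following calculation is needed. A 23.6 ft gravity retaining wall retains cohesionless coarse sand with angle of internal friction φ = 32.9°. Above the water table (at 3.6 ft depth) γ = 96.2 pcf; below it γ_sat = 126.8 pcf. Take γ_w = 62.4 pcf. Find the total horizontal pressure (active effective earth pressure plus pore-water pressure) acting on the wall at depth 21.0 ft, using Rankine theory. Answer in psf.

1520 psf

K_a = (1 − sin φ)/(1 + sin φ) = 0.2960.
γ' = 126.8 − 62.4 = 64.40 pcf.
Effective vertical stress at 21.0 ft: σ'_v = 96.2×3.6 + 64.40×17.4 = 1467 psf.
σ'_h = K_a σ'_v = 0.2960 × 1467 = 434.2 psf; u = γ_w × 17.4 = 1086 psf.
Total σ_h = 434.2 + 1086 = 1520 psf.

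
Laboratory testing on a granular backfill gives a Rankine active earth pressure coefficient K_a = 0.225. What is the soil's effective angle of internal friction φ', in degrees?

K_a = tan²(45° − φ/2) ⇒ 45° − φ/2 = arctan(√0.225) = 25.38°.
φ = 2(45° − 25.38°) = 39.25°.

39.2°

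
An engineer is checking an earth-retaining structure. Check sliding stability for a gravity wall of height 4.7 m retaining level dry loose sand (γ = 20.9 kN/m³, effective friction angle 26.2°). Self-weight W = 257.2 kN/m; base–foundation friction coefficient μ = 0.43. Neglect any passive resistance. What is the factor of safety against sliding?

1.24

K_a = tan²(45° − 26.2°/2) = 0.3874.
P_a = ½K_aγH² = 0.5×0.3874×20.9×4.7² = 89.44 kN/m, acting at H/3 = 1.567 m above the base.
FS_sliding = μW / P_a = 0.43×257.2 / 89.44 = 1.237.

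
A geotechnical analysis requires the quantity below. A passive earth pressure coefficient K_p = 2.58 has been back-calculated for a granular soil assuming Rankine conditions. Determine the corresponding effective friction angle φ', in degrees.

K_p = (1+sin φ)/(1−sin φ) ⇒ sin φ = (K_p − 1)/(K_p + 1) = 0.4413.
φ = arcsin(0.4413) = 26.19°.

26.2°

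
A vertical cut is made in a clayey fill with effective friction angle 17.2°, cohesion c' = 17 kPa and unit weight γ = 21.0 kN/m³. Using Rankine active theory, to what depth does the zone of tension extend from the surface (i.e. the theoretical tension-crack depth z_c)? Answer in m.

K_a = tan²(45° − 17.2°/2) = 0.5436; √K_a = 0.7373.
The active pressure is zero where K_a γ z = 2c√K_a, so z_c = 2c/(γ√K_a) = 2×17/(21.0×0.7373) = 2.196 m.

2.20 m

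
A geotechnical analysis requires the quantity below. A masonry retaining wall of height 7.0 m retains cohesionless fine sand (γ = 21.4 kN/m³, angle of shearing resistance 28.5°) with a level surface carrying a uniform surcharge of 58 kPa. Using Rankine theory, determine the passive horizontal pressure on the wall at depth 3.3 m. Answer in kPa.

363 kPa

K_p = (1 + sin φ)/(1 − sin φ) = 2.825.
σ_v = γz + q = 21.4 × 3.3 + 58 = 128.6 kPa.
σ_h = K_p σ_v = 2.825 × 128.6 = 363.4 kPa.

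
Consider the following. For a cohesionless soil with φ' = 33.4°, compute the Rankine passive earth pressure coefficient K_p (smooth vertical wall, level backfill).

K_p = (1 + sin φ)/(1 − sin φ) = tan²(45° + 33.4°/2) = 3.449.

3.45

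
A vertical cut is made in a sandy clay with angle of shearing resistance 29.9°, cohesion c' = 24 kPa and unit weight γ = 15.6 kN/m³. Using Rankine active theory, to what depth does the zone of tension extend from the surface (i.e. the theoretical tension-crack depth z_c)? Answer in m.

5.32 m

K_a = tan²(45° − 29.9°/2) = 0.3347; √K_a = 0.5785.
The active pressure is zero where K_a γ z = 2c√K_a, so z_c = 2c/(γ√K_a) = 2×24/(15.6×0.5785) = 5.319 m.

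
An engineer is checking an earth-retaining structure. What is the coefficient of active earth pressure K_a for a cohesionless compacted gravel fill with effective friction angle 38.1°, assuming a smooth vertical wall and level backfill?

K_a = (1 − sin φ)/(1 + sin φ) = (1 − sin 38.1°)/(1 + sin 38.1°) = 0.2368.

0.237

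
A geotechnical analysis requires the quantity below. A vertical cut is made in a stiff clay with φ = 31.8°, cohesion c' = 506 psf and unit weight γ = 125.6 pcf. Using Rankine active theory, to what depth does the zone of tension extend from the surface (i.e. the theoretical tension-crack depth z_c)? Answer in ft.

14.5 ft

K_a = tan²(45° − 31.8°/2) = 0.3098; √K_a = 0.5566.
The active pressure is zero where K_a γ z = 2c√K_a, so z_c = 2c/(γ√K_a) = 2×506/(125.6×0.5566) = 14.48 ft.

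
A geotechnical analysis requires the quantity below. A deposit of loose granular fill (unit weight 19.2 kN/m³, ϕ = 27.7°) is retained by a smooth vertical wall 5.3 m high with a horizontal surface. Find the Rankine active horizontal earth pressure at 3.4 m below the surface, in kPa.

K_a = (1 − sin φ)/(1 + sin φ) = 0.3653.
σ_h = K_a γ z = 0.3653 × 19.2 × 3.4 = 23.85 kPa.

23.8 kPa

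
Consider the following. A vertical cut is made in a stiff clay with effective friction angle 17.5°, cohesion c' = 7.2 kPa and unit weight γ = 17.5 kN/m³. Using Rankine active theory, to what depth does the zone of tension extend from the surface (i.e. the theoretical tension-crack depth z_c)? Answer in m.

1.12 m

K_a = tan²(45° − 17.5°/2) = 0.5376; √K_a = 0.7332.
The active pressure is zero where K_a γ z = 2c√K_a, so z_c = 2c/(γ√K_a) = 2×7.2/(17.5×0.7332) = 1.122 m.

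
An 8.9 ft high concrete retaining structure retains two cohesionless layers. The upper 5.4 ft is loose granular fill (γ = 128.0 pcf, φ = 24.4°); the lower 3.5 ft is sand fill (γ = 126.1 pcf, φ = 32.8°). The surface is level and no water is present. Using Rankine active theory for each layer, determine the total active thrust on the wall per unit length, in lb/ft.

1720 lb/ft

K_a1 = tan²(45°−24.4°/2) = 0.4153; K_a2 = tan²(45°−32.8°/2) = 0.2973.
Layer 1: σ at base = K_a1 γ₁ h₁ = 287.1 psf; P₁ = ½×287.1×5.4 = 775.1.
Layer 2: σ_v at top = γ₁h₁ = 691.2; σ_h top = K_a2×691.2 = 205.5; σ_h base = K_a2×(691.2+126.1×3.5) = 336.7.
P₂ = ½(205.5+336.7)×3.5 = 948.7. Total P_a = 775.1+948.7 = 1724 lb/ft.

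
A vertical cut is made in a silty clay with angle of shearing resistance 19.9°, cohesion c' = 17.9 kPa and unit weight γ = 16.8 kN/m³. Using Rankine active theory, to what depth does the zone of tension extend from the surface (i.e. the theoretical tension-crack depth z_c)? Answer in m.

3.04 m

K_a = tan²(45° − 19.9°/2) = 0.4921; √K_a = 0.7015.
The active pressure is zero where K_a γ z = 2c√K_a, so z_c = 2c/(γ√K_a) = 2×17.9/(16.8×0.7015) = 3.038 m.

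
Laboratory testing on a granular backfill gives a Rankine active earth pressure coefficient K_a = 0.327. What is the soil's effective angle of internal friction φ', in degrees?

K_a = tan²(45° − φ/2) ⇒ 45° − φ/2 = arctan(√0.327) = 29.76°.
φ = 2(45° − 29.76°) = 30.47°.

30.5°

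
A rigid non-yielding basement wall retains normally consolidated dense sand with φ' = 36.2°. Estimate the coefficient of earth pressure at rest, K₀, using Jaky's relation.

0.409

K₀ = 1 − sin φ' = 1 − sin 36.2° = 0.4094.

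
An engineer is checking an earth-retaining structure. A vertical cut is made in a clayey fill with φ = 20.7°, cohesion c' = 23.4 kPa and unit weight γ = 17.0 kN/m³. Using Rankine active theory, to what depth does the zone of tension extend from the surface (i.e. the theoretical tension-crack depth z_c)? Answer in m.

K_a = tan²(45° − 20.7°/2) = 0.4777; √K_a = 0.6911.
The active pressure is zero where K_a γ z = 2c√K_a, so z_c = 2c/(γ√K_a) = 2×23.4/(17.0×0.6911) = 3.983 m.

3.98 m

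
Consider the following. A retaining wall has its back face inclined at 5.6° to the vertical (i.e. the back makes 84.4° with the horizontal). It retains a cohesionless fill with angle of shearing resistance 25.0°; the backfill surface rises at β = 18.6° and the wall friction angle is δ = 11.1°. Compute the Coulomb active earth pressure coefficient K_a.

K_a = sin²(α+φ) / [sin²α · sin(α−δ) · (1 + √{sin(φ+δ)sin(φ−β) / (sin(α−δ)sin(α+β))})²].
With α = 84.4°, φ = 25.0°, δ = 11.1°, β = 18.6°: K_a = 0.5858.

0.586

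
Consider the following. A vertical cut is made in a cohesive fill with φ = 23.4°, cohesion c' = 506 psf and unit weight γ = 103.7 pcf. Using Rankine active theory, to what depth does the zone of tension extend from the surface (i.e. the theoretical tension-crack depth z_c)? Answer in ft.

K_a = tan²(45° − 23.4°/2) = 0.4315; √K_a = 0.6569.
The active pressure is zero where K_a γ z = 2c√K_a, so z_c = 2c/(γ√K_a) = 2×506/(103.7×0.6569) = 14.86 ft.

14.9 ft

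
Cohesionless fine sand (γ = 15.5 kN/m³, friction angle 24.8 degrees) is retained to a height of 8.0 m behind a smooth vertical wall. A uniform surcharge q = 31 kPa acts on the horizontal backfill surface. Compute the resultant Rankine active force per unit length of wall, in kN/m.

304 kN/m

K_a = tan²(45° − φ/2) = 0.4090.
Soil triangle: ½ K_a γ H² = 0.5×0.4090×15.5×8.0² = 202.9 kN/m.
Surcharge rectangle: K_a q H = 0.4090×31×8.0 = 101.4 kN/m.
Total = 202.9 + 101.4 = 304.3 kN/m.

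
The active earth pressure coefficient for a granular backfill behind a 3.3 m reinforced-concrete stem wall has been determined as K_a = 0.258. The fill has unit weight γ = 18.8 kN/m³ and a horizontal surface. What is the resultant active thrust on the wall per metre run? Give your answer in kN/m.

26.4 kN/m

P = ½ K_a γ H² = 0.5 × 0.258 × 18.8 × 3.3² = 26.41 kN/m.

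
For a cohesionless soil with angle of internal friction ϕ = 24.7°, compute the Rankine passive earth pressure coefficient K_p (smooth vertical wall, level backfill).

K_p = (1 + sin φ)/(1 − sin φ) = tan²(45° + 24.7°/2) = 2.436.

2.44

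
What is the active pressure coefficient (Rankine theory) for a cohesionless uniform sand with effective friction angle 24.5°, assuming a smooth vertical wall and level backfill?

K_a = (1 − sin φ)/(1 + sin φ) = (1 − sin 24.5°)/(1 + sin 24.5°) = 0.4137.

0.414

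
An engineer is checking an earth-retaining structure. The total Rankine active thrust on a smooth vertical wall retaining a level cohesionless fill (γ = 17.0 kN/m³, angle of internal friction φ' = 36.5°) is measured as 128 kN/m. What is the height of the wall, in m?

7.70 m

K_a = 0.2541. P_a = ½ K_a γ H² ⇒ H = √(2P_a/(K_a γ)).
H = √(2×128/(0.2541×17.0)) = 7.699 m.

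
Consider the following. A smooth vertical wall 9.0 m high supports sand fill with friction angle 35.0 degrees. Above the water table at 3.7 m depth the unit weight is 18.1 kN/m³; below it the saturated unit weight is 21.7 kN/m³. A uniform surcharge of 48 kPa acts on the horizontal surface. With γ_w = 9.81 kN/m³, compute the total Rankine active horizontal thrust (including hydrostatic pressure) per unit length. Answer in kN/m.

430 kN/m

K_a = tan²(45° − φ/2) = 0.2710.
γ' = 21.7 − 9.81 = 11.89 kN/m³. h₂ = H − d_w = 5.3 m.
σ'_h: at surface K_a·q = 13.01; at WT K_a(q+γd_w) = 31.16; at base K_a(q+γd_w+γ'h₂) = 48.23 kPa.
P₁ = ½(13.01+31.16)×3.7 = 81.70; P₂ = ½(31.16+48.23)×5.3 = 210.4; P_w = ½γ_w h₂² = 137.8.
Total = 81.70+210.4+137.8 = 429.9 kN/m.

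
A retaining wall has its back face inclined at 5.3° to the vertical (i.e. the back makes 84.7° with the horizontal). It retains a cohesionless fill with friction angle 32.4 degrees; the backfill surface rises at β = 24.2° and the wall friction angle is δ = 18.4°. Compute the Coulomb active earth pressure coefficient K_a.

K_a = sin²(α+φ) / [sin²α · sin(α−δ) · (1 + √{sin(φ+δ)sin(φ−β) / (sin(α−δ)sin(α+β))})²].
With α = 84.7°, φ = 32.4°, δ = 18.4°, β = 24.2°: K_a = 0.4739.

0.474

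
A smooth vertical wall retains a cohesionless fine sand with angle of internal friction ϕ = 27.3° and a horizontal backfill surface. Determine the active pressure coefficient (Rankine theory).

K_a = tan²(45° − φ/2) = tan²(31.35°) = 0.3711.

0.371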